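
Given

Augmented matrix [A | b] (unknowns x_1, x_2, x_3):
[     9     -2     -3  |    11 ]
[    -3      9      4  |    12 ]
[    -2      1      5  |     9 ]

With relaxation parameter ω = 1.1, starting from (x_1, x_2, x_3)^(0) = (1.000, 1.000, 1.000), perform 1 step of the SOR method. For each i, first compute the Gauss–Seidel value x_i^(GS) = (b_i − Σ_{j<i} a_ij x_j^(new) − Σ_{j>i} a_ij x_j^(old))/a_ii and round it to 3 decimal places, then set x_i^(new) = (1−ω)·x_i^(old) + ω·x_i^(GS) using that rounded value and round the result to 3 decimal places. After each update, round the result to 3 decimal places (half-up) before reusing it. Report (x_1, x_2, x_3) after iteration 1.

(1.856, 1.559, 2.354)

Iteration 1:
  x_1: GS value = (11 - (-2)·1.000 - (-3)·1.000) / (9) = 1.778;  x_1 ← (1−ω)·1.000 + ω·1.778 = 1.856
  x_2: GS value = (12 - (-3)·1.856 - (4)·1.000) / (9) = 1.508;  x_2 ← (1−ω)·1.000 + ω·1.508 = 1.559
  x_3: GS value = (9 - (-2)·1.856 - (1)·1.559) / (5) = 2.231;  x_3 ← (1−ω)·1.000 + ω·2.231 = 2.354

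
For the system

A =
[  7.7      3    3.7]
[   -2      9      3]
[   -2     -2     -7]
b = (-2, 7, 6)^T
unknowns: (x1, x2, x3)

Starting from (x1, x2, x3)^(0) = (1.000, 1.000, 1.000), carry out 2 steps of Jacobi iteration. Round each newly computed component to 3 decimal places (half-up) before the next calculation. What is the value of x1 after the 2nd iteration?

0.167

Iteration 1:
  x1 = (-2 - (3)·1.000 - (3.7)·1.000) / (7.7) = -1.130
  x2 = (7 - (-2)·1.000 - (3)·1.000) / (9) = 0.667
  x3 = (6 - (-2)·1.000 - (-2)·1.000) / (-7) = -1.429
Iteration 2:
  x1 = (-2 - (3)·0.667 - (3.7)·-1.429) / (7.7) = 0.167
  x2 = (7 - (-2)·-1.130 - (3)·-1.429) / (9) = 1.003
  x3 = (6 - (-2)·-1.130 - (-2)·0.667) / (-7) = -0.725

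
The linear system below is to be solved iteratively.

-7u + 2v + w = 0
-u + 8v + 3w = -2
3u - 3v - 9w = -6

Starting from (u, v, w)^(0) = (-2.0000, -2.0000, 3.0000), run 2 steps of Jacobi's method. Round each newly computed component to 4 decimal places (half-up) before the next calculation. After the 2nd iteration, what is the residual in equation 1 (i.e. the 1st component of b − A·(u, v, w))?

-2.7079

Iteration 1:
  u = (0 - (2)·-2.0000 - (1)·3.0000) / (-7) = -0.1429
  v = (-2 - (-1)·-2.0000 - (3)·3.0000) / (8) = -1.6250
  w = (-6 - (3)·-2.0000 - (-3)·-2.0000) / (-9) = 0.6667
Iteration 2:
  u = (0 - (2)·-1.6250 - (1)·0.6667) / (-7) = -0.3690
  v = (-2 - (-1)·-0.1429 - (3)·0.6667) / (8) = -0.5179
  w = (-6 - (3)·-0.1429 - (-3)·-1.6250) / (-9) = 1.1607
Residual b − A·x = (-2.7079, -1.7079, 3.9996)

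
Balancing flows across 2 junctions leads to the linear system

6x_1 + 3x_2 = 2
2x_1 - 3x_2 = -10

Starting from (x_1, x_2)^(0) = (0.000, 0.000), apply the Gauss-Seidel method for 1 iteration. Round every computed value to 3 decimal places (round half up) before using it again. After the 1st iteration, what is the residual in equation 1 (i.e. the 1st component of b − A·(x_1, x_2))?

Iteration 1:
  x_1 = (2 - (3)·0.000) / (6) = 0.333
  x_2 = (-10 - (2)·0.333) / (-3) = 3.555
Residual b − A·x = (-10.663, -0.001)

-10.663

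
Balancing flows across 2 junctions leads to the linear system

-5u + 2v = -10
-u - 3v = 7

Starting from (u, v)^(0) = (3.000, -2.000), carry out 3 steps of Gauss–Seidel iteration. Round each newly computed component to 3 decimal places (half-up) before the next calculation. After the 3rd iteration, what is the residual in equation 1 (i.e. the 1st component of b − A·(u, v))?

Iteration 1:
  u = (-10 - (2)·-2.000) / (-5) = 1.200
  v = (7 - (-1)·1.200) / (-3) = -2.733
Iteration 2:
  u = (-10 - (2)·-2.733) / (-5) = 0.907
  v = (7 - (-1)·0.907) / (-3) = -2.636
Iteration 3:
  u = (-10 - (2)·-2.636) / (-5) = 0.946
  v = (7 - (-1)·0.946) / (-3) = -2.649
Residual b − A·x = (0.028, -0.001)

0.028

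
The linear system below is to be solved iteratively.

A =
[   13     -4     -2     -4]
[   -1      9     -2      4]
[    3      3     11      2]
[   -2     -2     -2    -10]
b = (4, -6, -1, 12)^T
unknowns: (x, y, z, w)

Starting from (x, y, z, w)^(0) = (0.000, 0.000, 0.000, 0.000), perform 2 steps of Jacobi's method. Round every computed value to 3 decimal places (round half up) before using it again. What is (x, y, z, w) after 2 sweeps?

Iteration 1:
  x = (4 - (-4)·0.000 - (-2)·0.000 - (-4)·0.000) / (13) = 0.308
  y = (-6 - (-1)·0.000 - (-2)·0.000 - (4)·0.000) / (9) = -0.667
  z = (-1 - (3)·0.000 - (3)·0.000 - (2)·0.000) / (11) = -0.091
  w = (12 - (-2)·0.000 - (-2)·0.000 - (-2)·0.000) / (-10) = -1.200
Iteration 2:
  x = (4 - (-4)·-0.667 - (-2)·-0.091 - (-4)·-1.200) / (13) = -0.281
  y = (-6 - (-1)·0.308 - (-2)·-0.091 - (4)·-1.200) / (9) = -0.119
  z = (-1 - (3)·0.308 - (3)·-0.667 - (2)·-1.200) / (11) = 0.225
  w = (12 - (-2)·0.308 - (-2)·-0.667 - (-2)·-0.091) / (-10) = -1.110

(-0.281, -0.119, 0.225, -1.110)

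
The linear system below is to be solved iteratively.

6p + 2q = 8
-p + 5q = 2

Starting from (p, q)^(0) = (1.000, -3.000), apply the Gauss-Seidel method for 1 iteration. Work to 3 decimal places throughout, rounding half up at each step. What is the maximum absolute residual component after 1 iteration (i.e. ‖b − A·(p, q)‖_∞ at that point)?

7.732

Iteration 1:
  p = (8 - (2)·-3.000) / (6) = 2.333
  q = (2 - (-1)·2.333) / (5) = 0.867
Residual b − A·x = (-7.732, -0.002); ∞-norm = 7.732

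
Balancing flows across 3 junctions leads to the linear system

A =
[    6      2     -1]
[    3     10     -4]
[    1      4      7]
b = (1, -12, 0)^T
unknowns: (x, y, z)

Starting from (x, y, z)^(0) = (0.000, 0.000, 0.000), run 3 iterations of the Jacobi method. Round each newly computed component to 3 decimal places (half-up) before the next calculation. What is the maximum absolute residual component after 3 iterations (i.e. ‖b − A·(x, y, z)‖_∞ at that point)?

Iteration 1:
  x = (1 - (2)·0.000 - (-1)·0.000) / (6) = 0.167
  y = (-12 - (3)·0.000 - (-4)·0.000) / (10) = -1.200
  z = (0 - (1)·0.000 - (4)·0.000) / (7) = 0.000
Iteration 2:
  x = (1 - (2)·-1.200 - (-1)·0.000) / (6) = 0.567
  y = (-12 - (3)·0.167 - (-4)·0.000) / (10) = -1.250
  z = (0 - (1)·0.167 - (4)·-1.200) / (7) = 0.662
Iteration 3:
  x = (1 - (2)·-1.250 - (-1)·0.662) / (6) = 0.694
  y = (-12 - (3)·0.567 - (-4)·0.662) / (10) = -1.105
  z = (0 - (1)·0.567 - (4)·-1.250) / (7) = 0.633
Residual b − A·x = (-0.321, -0.500, -0.705); ∞-norm = 0.705

0.705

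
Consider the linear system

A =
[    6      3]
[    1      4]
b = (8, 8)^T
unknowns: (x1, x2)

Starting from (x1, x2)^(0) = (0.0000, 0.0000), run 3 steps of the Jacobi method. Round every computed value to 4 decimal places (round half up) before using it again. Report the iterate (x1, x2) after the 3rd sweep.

Iteration 1:
  x1 = (8 - (3)·0.0000) / (6) = 1.3333
  x2 = (8 - (1)·0.0000) / (4) = 2.0000
Iteration 2:
  x1 = (8 - (3)·2.0000) / (6) = 0.3333
  x2 = (8 - (1)·1.3333) / (4) = 1.6667
Iteration 3:
  x1 = (8 - (3)·1.6667) / (6) = 0.5000
  x2 = (8 - (1)·0.3333) / (4) = 1.9167

(0.5000, 1.9167)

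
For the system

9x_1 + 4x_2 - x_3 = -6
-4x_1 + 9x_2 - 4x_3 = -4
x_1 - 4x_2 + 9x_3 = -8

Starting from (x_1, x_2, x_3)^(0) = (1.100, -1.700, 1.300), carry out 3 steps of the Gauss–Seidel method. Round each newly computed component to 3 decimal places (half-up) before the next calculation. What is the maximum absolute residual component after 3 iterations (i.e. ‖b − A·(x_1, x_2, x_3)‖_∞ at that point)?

Iteration 1:
  x_1 = (-6 - (4)·-1.700 - (-1)·1.300) / (9) = 0.233
  x_2 = (-4 - (-4)·0.233 - (-4)·1.300) / (9) = 0.237
  x_3 = (-8 - (1)·0.233 - (-4)·0.237) / (9) = -0.809
Iteration 2:
  x_1 = (-6 - (4)·0.237 - (-1)·-0.809) / (9) = -0.862
  x_2 = (-4 - (-4)·-0.862 - (-4)·-0.809) / (9) = -1.187
  x_3 = (-8 - (1)·-0.862 - (-4)·-1.187) / (9) = -1.321
Iteration 3:
  x_1 = (-6 - (4)·-1.187 - (-1)·-1.321) / (9) = -0.286
  x_2 = (-4 - (-4)·-0.286 - (-4)·-1.321) / (9) = -1.159
  x_3 = (-8 - (1)·-0.286 - (-4)·-1.159) / (9) = -1.372
Residual b − A·x = (-0.162, -0.201, -0.002); ∞-norm = 0.201

0.201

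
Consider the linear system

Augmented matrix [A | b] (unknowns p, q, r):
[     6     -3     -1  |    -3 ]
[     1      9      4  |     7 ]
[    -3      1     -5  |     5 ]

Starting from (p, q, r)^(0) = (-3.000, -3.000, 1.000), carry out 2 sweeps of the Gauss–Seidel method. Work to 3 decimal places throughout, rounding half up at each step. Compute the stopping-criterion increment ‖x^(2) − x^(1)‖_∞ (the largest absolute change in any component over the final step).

Iteration 1:
  p = (-3 - (-3)·-3.000 - (-1)·1.000) / (6) = -1.833
  q = (7 - (1)·-1.833 - (4)·1.000) / (9) = 0.537
  r = (5 - (-3)·-1.833 - (1)·0.537) / (-5) = 0.207
Iteration 2:
  p = (-3 - (-3)·0.537 - (-1)·0.207) / (6) = -0.197
  q = (7 - (1)·-0.197 - (4)·0.207) / (9) = 0.708
  r = (5 - (-3)·-0.197 - (1)·0.708) / (-5) = -0.740
Change: (1.636, 0.171, -0.947) → max |·| = 1.636

1.636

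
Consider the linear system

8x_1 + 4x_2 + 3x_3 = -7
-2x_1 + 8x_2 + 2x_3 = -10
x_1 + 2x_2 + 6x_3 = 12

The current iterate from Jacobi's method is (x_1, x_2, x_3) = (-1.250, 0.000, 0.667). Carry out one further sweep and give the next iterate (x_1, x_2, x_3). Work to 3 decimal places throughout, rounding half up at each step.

(-1.125, -1.729, 2.208)

One sweep:
  x_1 = (-7 - (4)·0.000 - (3)·0.667) / (8) = -1.125
  x_2 = (-10 - (-2)·-1.250 - (2)·0.667) / (8) = -1.729
  x_3 = (12 - (1)·-1.250 - (2)·0.000) / (6) = 2.208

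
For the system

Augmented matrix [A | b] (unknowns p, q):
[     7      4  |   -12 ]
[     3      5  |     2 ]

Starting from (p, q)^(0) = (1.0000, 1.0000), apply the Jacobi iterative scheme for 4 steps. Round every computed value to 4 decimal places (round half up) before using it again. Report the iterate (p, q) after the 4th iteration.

(-2.4914, 2.0359)

Iteration 1:
  p = (-12 - (4)·1.0000) / (7) = -2.2857
  q = (2 - (3)·1.0000) / (5) = -0.2000
Iteration 2:
  p = (-12 - (4)·-0.2000) / (7) = -1.6000
  q = (2 - (3)·-2.2857) / (5) = 1.7714
Iteration 3:
  p = (-12 - (4)·1.7714) / (7) = -2.7265
  q = (2 - (3)·-1.6000) / (5) = 1.3600
Iteration 4:
  p = (-12 - (4)·1.3600) / (7) = -2.4914
  q = (2 - (3)·-2.7265) / (5) = 2.0359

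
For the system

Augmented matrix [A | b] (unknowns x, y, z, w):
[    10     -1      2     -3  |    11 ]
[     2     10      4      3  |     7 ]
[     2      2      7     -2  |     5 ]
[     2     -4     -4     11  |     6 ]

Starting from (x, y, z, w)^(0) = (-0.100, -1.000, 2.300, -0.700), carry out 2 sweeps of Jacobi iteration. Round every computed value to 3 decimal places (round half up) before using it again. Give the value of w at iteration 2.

Iteration 1:
  x = (11 - (-1)·-1.000 - (2)·2.300 - (-3)·-0.700) / (10) = 0.330
  y = (7 - (2)·-0.100 - (4)·2.300 - (3)·-0.700) / (10) = 0.010
  z = (5 - (2)·-0.100 - (2)·-1.000 - (-2)·-0.700) / (7) = 0.829
  w = (6 - (2)·-0.100 - (-4)·-1.000 - (-4)·2.300) / (11) = 1.036
Iteration 2:
  x = (11 - (-1)·0.010 - (2)·0.829 - (-3)·1.036) / (10) = 1.246
  y = (7 - (2)·0.330 - (4)·0.829 - (3)·1.036) / (10) = -0.008
  z = (5 - (2)·0.330 - (2)·0.010 - (-2)·1.036) / (7) = 0.913
  w = (6 - (2)·0.330 - (-4)·0.010 - (-4)·0.829) / (11) = 0.791

0.791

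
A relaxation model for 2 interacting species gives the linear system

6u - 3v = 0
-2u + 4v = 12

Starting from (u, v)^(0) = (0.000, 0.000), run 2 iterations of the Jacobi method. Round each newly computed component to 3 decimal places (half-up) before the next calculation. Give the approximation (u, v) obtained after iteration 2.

(1.500, 3.000)

Iteration 1:
  u = (0 - (-3)·0.000) / (6) = 0.000
  v = (12 - (-2)·0.000) / (4) = 3.000
Iteration 2:
  u = (0 - (-3)·3.000) / (6) = 1.500
  v = (12 - (-2)·0.000) / (4) = 3.000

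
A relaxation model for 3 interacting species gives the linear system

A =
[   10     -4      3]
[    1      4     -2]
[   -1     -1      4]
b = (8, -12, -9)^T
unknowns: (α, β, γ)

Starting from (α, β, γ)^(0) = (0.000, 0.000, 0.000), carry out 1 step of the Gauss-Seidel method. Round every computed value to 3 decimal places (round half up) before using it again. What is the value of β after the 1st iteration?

-3.200

Iteration 1:
  α = (8 - (-4)·0.000 - (3)·0.000) / (10) = 0.800
  β = (-12 - (1)·0.800 - (-2)·0.000) / (4) = -3.200
  γ = (-9 - (-1)·0.800 - (-1)·-3.200) / (4) = -2.850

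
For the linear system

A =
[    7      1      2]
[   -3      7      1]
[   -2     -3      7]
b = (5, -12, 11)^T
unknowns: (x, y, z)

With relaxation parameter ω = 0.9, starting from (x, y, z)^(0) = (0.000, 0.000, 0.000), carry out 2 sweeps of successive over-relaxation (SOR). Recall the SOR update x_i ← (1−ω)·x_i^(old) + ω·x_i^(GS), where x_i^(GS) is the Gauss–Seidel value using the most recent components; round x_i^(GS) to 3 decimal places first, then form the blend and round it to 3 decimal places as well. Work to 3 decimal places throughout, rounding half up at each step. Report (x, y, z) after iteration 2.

Iteration 1:
  x: GS value = (5 - (1)·0.000 - (2)·0.000) / (7) = 0.714;  x ← (1−ω)·0.000 + ω·0.714 = 0.643
  y: GS value = (-12 - (-3)·0.643 - (1)·0.000) / (7) = -1.439;  y ← (1−ω)·0.000 + ω·-1.439 = -1.295
  z: GS value = (11 - (-2)·0.643 - (-3)·-1.295) / (7) = 1.200;  z ← (1−ω)·0.000 + ω·1.200 = 1.080
Iteration 2:
  x: GS value = (5 - (1)·-1.295 - (2)·1.080) / (7) = 0.591;  x ← (1−ω)·0.643 + ω·0.591 = 0.596
  y: GS value = (-12 - (-3)·0.596 - (1)·1.080) / (7) = -1.613;  y ← (1−ω)·-1.295 + ω·-1.613 = -1.581
  z: GS value = (11 - (-2)·0.596 - (-3)·-1.581) / (7) = 1.064;  z ← (1−ω)·1.080 + ω·1.064 = 1.066

(0.596, -1.581, 1.066)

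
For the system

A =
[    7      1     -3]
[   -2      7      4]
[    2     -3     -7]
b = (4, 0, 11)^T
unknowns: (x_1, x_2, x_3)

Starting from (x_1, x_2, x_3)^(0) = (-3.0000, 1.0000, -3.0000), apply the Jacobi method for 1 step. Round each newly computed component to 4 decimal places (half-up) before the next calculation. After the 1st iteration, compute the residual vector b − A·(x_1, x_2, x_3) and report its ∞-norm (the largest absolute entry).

Iteration 1:
  x_1 = (4 - (1)·1.0000 - (-3)·-3.0000) / (7) = -0.8571
  x_2 = (0 - (-2)·-3.0000 - (4)·-3.0000) / (7) = 0.8571
  x_3 = (11 - (2)·-3.0000 - (-3)·1.0000) / (-7) = -2.8571
Residual b − A·x = (0.5713, 3.7145, -4.7142); ∞-norm = 4.7142

4.7142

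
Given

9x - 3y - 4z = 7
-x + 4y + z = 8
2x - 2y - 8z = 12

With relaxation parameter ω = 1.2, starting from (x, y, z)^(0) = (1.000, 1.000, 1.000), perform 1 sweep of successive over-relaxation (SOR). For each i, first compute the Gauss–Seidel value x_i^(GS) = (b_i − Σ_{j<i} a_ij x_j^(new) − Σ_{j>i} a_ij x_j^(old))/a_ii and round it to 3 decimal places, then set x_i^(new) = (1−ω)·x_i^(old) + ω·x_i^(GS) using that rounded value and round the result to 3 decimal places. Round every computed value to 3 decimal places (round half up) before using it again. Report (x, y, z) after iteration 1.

Iteration 1:
  x: GS value = (7 - (-3)·1.000 - (-4)·1.000) / (9) = 1.556;  x ← (1−ω)·1.000 + ω·1.556 = 1.667
  y: GS value = (8 - (-1)·1.667 - (1)·1.000) / (4) = 2.167;  y ← (1−ω)·1.000 + ω·2.167 = 2.400
  z: GS value = (12 - (2)·1.667 - (-2)·2.400) / (-8) = -1.683;  z ← (1−ω)·1.000 + ω·-1.683 = -2.220

(1.667, 2.400, -2.220)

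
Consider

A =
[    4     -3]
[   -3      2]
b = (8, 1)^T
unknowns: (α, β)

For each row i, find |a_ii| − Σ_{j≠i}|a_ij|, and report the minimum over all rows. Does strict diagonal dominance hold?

-1

row 1: |4| − (3) = 1
row 2: |2| − (3) = -1
minimum over rows = -1 → not strictly diagonally dominant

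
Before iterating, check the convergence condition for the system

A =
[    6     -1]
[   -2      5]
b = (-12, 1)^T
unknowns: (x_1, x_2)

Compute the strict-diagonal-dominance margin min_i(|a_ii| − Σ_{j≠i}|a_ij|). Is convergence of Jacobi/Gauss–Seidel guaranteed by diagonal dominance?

row 1: |6| − (1) = 5
row 2: |5| − (2) = 3
minimum over rows = 3 → strictly diagonally dominant (convergence guaranteed)

3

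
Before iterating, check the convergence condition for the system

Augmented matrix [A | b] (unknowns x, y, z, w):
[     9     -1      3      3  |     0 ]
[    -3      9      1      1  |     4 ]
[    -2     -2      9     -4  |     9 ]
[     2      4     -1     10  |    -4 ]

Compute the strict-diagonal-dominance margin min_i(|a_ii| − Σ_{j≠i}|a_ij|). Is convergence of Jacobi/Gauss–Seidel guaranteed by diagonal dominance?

row 1: |9| − (1+3+3) = 2
row 2: |9| − (3+1+1) = 4
row 3: |9| − (2+2+4) = 1
row 4: |10| − (2+4+1) = 3
minimum over rows = 1 → strictly diagonally dominant (convergence guaranteed)

1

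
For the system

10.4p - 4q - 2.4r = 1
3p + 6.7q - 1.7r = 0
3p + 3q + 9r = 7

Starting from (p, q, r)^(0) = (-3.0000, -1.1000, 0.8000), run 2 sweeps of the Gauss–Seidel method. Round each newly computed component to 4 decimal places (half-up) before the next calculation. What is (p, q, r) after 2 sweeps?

Iteration 1:
  p = (1 - (-4)·-1.1000 - (-2.4)·0.8000) / (10.4) = -0.1423
  q = (0 - (3)·-0.1423 - (-1.7)·0.8000) / (6.7) = 0.2667
  r = (7 - (3)·-0.1423 - (3)·0.2667) / (9) = 0.7363
Iteration 2:
  p = (1 - (-4)·0.2667 - (-2.4)·0.7363) / (10.4) = 0.3686
  q = (0 - (3)·0.3686 - (-1.7)·0.7363) / (6.7) = 0.0218
  r = (7 - (3)·0.3686 - (3)·0.0218) / (9) = 0.6476

(0.3686, 0.0218, 0.6476)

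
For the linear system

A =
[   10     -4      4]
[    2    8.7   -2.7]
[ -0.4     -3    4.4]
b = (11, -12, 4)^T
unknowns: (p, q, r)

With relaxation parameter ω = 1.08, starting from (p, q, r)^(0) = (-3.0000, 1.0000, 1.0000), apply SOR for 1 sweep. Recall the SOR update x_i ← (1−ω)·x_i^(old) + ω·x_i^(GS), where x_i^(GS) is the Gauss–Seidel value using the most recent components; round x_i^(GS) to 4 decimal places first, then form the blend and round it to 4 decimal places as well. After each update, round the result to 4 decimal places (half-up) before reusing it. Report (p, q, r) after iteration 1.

Iteration 1:
  p: GS value = (11 - (-4)·1.0000 - (4)·1.0000) / (10) = 1.1000;  p ← (1−ω)·-3.0000 + ω·1.1000 = 1.4280
  q: GS value = (-12 - (2)·1.4280 - (-2.7)·1.0000) / (8.7) = -1.3972;  q ← (1−ω)·1.0000 + ω·-1.3972 = -1.5890
  r: GS value = (4 - (-0.4)·1.4280 - (-3)·-1.5890) / (4.4) = -0.0445;  r ← (1−ω)·1.0000 + ω·-0.0445 = -0.1281

(1.4280, -1.5890, -0.1281)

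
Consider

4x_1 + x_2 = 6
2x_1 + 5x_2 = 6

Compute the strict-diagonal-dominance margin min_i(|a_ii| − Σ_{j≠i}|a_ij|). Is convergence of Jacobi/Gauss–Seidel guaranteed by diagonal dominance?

row 1: |4| − (1) = 3
row 2: |5| − (2) = 3
minimum over rows = 3 → strictly diagonally dominant (convergence guaranteed)

3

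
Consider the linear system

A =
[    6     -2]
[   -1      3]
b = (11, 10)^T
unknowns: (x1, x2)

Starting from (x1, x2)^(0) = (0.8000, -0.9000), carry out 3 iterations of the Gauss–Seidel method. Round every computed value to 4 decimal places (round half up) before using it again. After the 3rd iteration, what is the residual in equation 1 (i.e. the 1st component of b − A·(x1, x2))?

0.1174

Iteration 1:
  x1 = (11 - (-2)·-0.9000) / (6) = 1.5333
  x2 = (10 - (-1)·1.5333) / (3) = 3.8444
Iteration 2:
  x1 = (11 - (-2)·3.8444) / (6) = 3.1148
  x2 = (10 - (-1)·3.1148) / (3) = 4.3716
Iteration 3:
  x1 = (11 - (-2)·4.3716) / (6) = 3.2905
  x2 = (10 - (-1)·3.2905) / (3) = 4.4302
Residual b − A·x = (0.1174, -0.0001)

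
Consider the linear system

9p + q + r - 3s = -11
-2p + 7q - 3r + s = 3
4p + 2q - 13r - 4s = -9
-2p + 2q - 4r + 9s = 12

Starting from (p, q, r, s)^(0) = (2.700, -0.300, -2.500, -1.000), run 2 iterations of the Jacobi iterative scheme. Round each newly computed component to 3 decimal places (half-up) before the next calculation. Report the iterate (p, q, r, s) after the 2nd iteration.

(-1.154, 0.711, 0.078, 1.790)

Iteration 1:
  p = (-11 - (1)·-0.300 - (1)·-2.500 - (-3)·-1.000) / (9) = -1.244
  q = (3 - (-2)·2.700 - (-3)·-2.500 - (1)·-1.000) / (7) = 0.271
  r = (-9 - (4)·2.700 - (2)·-0.300 - (-4)·-1.000) / (-13) = 1.785
  s = (12 - (-2)·2.700 - (2)·-0.300 - (-4)·-2.500) / (9) = 0.889
Iteration 2:
  p = (-11 - (1)·0.271 - (1)·1.785 - (-3)·0.889) / (9) = -1.154
  q = (3 - (-2)·-1.244 - (-3)·1.785 - (1)·0.889) / (7) = 0.711
  r = (-9 - (4)·-1.244 - (2)·0.271 - (-4)·0.889) / (-13) = 0.078
  s = (12 - (-2)·-1.244 - (2)·0.271 - (-4)·1.785) / (9) = 1.790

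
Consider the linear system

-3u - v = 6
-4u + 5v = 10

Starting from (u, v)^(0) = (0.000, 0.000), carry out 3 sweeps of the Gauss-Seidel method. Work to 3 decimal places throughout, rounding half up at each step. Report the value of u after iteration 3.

Iteration 1:
  u = (6 - (-1)·0.000) / (-3) = -2.000
  v = (10 - (-4)·-2.000) / (5) = 0.400
Iteration 2:
  u = (6 - (-1)·0.400) / (-3) = -2.133
  v = (10 - (-4)·-2.133) / (5) = 0.294
Iteration 3:
  u = (6 - (-1)·0.294) / (-3) = -2.098
  v = (10 - (-4)·-2.098) / (5) = 0.322

-2.098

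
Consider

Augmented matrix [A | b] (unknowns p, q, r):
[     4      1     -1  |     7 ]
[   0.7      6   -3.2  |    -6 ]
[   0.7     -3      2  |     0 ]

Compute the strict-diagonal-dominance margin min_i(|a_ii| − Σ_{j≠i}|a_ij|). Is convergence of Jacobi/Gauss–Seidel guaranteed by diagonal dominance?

row 1: |4| − (1+1) = 2
row 2: |6| − (0.7+3.2) = 2.1
row 3: |2| − (0.7+3) = -1.7
minimum over rows = -1.7 → not strictly diagonally dominant

-1.7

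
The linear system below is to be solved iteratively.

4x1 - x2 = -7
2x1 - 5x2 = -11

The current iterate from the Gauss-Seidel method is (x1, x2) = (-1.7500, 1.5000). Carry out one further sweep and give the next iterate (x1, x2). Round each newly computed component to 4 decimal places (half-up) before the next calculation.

One sweep:
  x1 = (-7 - (-1)·1.5000) / (4) = -1.3750
  x2 = (-11 - (2)·-1.3750) / (-5) = 1.6500

(-1.3750, 1.6500)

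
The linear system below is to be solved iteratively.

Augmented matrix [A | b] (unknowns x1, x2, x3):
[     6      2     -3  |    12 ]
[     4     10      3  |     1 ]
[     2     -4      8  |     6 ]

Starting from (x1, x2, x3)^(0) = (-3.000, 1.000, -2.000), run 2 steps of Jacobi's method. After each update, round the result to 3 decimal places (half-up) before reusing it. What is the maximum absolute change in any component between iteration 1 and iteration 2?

2.667

Iteration 1:
  x1 = (12 - (2)·1.000 - (-3)·-2.000) / (6) = 0.667
  x2 = (1 - (4)·-3.000 - (3)·-2.000) / (10) = 1.900
  x3 = (6 - (2)·-3.000 - (-4)·1.000) / (8) = 2.000
Iteration 2:
  x1 = (12 - (2)·1.900 - (-3)·2.000) / (6) = 2.367
  x2 = (1 - (4)·0.667 - (3)·2.000) / (10) = -0.767
  x3 = (6 - (2)·0.667 - (-4)·1.900) / (8) = 1.533
Change: (1.700, -2.667, -0.467) → max |·| = 2.667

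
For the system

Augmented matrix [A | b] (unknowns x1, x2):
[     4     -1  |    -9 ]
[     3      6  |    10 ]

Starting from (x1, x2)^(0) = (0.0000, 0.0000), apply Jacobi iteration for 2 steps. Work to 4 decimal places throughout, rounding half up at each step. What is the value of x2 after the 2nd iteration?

2.7917

Iteration 1:
  x1 = (-9 - (-1)·0.0000) / (4) = -2.2500
  x2 = (10 - (3)·0.0000) / (6) = 1.6667
Iteration 2:
  x1 = (-9 - (-1)·1.6667) / (4) = -1.8333
  x2 = (10 - (3)·-2.2500) / (6) = 2.7917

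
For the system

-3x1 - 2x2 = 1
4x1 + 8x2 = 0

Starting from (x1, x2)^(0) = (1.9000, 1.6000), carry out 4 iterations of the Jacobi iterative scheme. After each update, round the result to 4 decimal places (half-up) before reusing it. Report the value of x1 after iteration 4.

-0.2333

Iteration 1:
  x1 = (1 - (-2)·1.6000) / (-3) = -1.4000
  x2 = (0 - (4)·1.9000) / (8) = -0.9500
Iteration 2:
  x1 = (1 - (-2)·-0.9500) / (-3) = 0.3000
  x2 = (0 - (4)·-1.4000) / (8) = 0.7000
Iteration 3:
  x1 = (1 - (-2)·0.7000) / (-3) = -0.8000
  x2 = (0 - (4)·0.3000) / (8) = -0.1500
Iteration 4:
  x1 = (1 - (-2)·-0.1500) / (-3) = -0.2333
  x2 = (0 - (4)·-0.8000) / (8) = 0.4000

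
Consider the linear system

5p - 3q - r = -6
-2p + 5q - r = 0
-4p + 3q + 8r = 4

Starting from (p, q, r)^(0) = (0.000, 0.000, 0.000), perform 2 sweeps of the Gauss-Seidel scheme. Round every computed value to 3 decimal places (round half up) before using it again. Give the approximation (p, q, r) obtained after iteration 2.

(-1.472, -0.573, -0.021)

Iteration 1:
  p = (-6 - (-3)·0.000 - (-1)·0.000) / (5) = -1.200
  q = (0 - (-2)·-1.200 - (-1)·0.000) / (5) = -0.480
  r = (4 - (-4)·-1.200 - (3)·-0.480) / (8) = 0.080
Iteration 2:
  p = (-6 - (-3)·-0.480 - (-1)·0.080) / (5) = -1.472
  q = (0 - (-2)·-1.472 - (-1)·0.080) / (5) = -0.573
  r = (4 - (-4)·-1.472 - (3)·-0.573) / (8) = -0.021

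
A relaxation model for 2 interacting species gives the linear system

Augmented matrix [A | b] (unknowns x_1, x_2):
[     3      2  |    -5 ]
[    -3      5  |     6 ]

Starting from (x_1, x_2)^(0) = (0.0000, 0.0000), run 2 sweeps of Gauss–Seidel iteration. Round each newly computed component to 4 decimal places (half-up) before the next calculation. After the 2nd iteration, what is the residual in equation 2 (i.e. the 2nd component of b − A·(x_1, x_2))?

0.0000

Iteration 1:
  x_1 = (-5 - (2)·0.0000) / (3) = -1.6667
  x_2 = (6 - (-3)·-1.6667) / (5) = 0.2000
Iteration 2:
  x_1 = (-5 - (2)·0.2000) / (3) = -1.8000
  x_2 = (6 - (-3)·-1.8000) / (5) = 0.1200
Residual b − A·x = (0.1600, 0.0000)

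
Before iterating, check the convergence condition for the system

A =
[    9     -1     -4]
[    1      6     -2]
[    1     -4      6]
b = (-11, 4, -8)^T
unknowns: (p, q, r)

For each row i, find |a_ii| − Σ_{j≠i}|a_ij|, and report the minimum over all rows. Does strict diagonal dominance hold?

1

row 1: |9| − (1+4) = 4
row 2: |6| − (1+2) = 3
row 3: |6| − (1+4) = 1
minimum over rows = 1 → strictly diagonally dominant (convergence guaranteed)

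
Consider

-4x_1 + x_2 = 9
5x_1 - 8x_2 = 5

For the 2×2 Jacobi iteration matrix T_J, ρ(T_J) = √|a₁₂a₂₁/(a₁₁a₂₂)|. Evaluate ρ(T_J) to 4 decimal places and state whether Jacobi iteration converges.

0.3953

a₁₂a₂₁/(a₁₁a₂₂) = (1)·(5) / ((-4)·(-8)) = 0.156250
ρ = √|0.156250| = √0.156250 = 0.3953
ρ < 1, so Jacobi converges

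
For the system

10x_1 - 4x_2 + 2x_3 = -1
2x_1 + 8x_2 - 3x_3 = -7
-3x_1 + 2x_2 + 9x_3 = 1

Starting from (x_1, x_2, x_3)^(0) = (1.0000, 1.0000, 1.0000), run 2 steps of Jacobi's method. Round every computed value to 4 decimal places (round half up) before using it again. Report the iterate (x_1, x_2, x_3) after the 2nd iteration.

Iteration 1:
  x_1 = (-1 - (-4)·1.0000 - (2)·1.0000) / (10) = 0.1000
  x_2 = (-7 - (2)·1.0000 - (-3)·1.0000) / (8) = -0.7500
  x_3 = (1 - (-3)·1.0000 - (2)·1.0000) / (9) = 0.2222
Iteration 2:
  x_1 = (-1 - (-4)·-0.7500 - (2)·0.2222) / (10) = -0.4444
  x_2 = (-7 - (2)·0.1000 - (-3)·0.2222) / (8) = -0.8167
  x_3 = (1 - (-3)·0.1000 - (2)·-0.7500) / (9) = 0.3111

(-0.4444, -0.8167, 0.3111)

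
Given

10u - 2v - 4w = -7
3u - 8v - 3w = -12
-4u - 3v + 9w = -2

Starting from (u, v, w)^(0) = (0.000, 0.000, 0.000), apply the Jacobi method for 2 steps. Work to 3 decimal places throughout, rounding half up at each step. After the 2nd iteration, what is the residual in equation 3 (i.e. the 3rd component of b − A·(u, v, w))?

0.304

Iteration 1:
  u = (-7 - (-2)·0.000 - (-4)·0.000) / (10) = -0.700
  v = (-12 - (3)·0.000 - (-3)·0.000) / (-8) = 1.500
  w = (-2 - (-4)·0.000 - (-3)·0.000) / (9) = -0.222
Iteration 2:
  u = (-7 - (-2)·1.500 - (-4)·-0.222) / (10) = -0.489
  v = (-12 - (3)·-0.700 - (-3)·-0.222) / (-8) = 1.321
  w = (-2 - (-4)·-0.700 - (-3)·1.500) / (9) = -0.033
Residual b − A·x = (0.400, -0.064, 0.304)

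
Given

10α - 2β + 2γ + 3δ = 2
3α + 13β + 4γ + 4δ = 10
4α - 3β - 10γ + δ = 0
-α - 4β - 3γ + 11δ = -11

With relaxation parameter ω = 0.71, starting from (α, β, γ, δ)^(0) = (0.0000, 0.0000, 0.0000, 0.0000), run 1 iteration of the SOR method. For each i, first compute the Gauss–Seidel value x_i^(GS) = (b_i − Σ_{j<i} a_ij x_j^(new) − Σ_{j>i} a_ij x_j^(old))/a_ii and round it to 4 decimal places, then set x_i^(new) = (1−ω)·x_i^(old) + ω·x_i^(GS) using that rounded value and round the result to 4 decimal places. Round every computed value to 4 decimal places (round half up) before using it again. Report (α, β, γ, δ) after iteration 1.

(0.1420, 0.5229, -0.0711, -0.5796)

Iteration 1:
  α: GS value = (2 - (-2)·0.0000 - (2)·0.0000 - (3)·0.0000) / (10) = 0.2000;  α ← (1−ω)·0.0000 + ω·0.2000 = 0.1420
  β: GS value = (10 - (3)·0.1420 - (4)·0.0000 - (4)·0.0000) / (13) = 0.7365;  β ← (1−ω)·0.0000 + ω·0.7365 = 0.5229
  γ: GS value = (0 - (4)·0.1420 - (-3)·0.5229 - (1)·0.0000) / (-10) = -0.1001;  γ ← (1−ω)·0.0000 + ω·-0.1001 = -0.0711
  δ: GS value = (-11 - (-1)·0.1420 - (-4)·0.5229 - (-3)·-0.0711) / (11) = -0.8163;  δ ← (1−ω)·0.0000 + ω·-0.8163 = -0.5796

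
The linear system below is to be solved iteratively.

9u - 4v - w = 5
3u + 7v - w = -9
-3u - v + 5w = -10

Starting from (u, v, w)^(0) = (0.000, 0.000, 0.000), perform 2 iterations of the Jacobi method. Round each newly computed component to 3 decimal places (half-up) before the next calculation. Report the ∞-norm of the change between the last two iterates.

0.794

Iteration 1:
  u = (5 - (-4)·0.000 - (-1)·0.000) / (9) = 0.556
  v = (-9 - (3)·0.000 - (-1)·0.000) / (7) = -1.286
  w = (-10 - (-3)·0.000 - (-1)·0.000) / (5) = -2.000
Iteration 2:
  u = (5 - (-4)·-1.286 - (-1)·-2.000) / (9) = -0.238
  v = (-9 - (3)·0.556 - (-1)·-2.000) / (7) = -1.810
  w = (-10 - (-3)·0.556 - (-1)·-1.286) / (5) = -1.924
Change: (-0.794, -0.524, 0.076) → max |·| = 0.794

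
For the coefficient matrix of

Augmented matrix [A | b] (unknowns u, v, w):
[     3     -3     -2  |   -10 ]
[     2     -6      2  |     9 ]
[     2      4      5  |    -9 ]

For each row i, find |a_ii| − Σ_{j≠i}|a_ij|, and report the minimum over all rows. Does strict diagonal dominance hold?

row 1: |3| − (3+2) = -2
row 2: |-6| − (2+2) = 2
row 3: |5| − (2+4) = -1
minimum over rows = -2 → not strictly diagonally dominant

-2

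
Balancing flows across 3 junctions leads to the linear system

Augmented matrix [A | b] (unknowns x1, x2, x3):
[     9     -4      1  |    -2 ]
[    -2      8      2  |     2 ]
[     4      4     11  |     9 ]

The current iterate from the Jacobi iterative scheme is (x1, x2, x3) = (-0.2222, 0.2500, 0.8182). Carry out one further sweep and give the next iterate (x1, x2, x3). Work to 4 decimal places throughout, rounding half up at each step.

One sweep:
  x1 = (-2 - (-4)·0.2500 - (1)·0.8182) / (9) = -0.2020
  x2 = (2 - (-2)·-0.2222 - (2)·0.8182) / (8) = -0.0101
  x3 = (9 - (4)·-0.2222 - (4)·0.2500) / (11) = 0.8081

(-0.2020, -0.0101, 0.8081)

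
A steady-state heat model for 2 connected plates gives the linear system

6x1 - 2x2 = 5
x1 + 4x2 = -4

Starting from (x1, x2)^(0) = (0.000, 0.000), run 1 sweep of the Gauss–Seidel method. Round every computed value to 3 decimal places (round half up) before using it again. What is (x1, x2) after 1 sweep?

(0.833, -1.208)

Iteration 1:
  x1 = (5 - (-2)·0.000) / (6) = 0.833
  x2 = (-4 - (1)·0.833) / (4) = -1.208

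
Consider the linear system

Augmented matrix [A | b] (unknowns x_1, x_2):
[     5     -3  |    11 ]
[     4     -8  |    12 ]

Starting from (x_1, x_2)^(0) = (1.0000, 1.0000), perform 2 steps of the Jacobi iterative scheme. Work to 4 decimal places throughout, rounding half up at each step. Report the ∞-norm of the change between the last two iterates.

1.2000

Iteration 1:
  x_1 = (11 - (-3)·1.0000) / (5) = 2.8000
  x_2 = (12 - (4)·1.0000) / (-8) = -1.0000
Iteration 2:
  x_1 = (11 - (-3)·-1.0000) / (5) = 1.6000
  x_2 = (12 - (4)·2.8000) / (-8) = -0.1000
Change: (-1.2000, 0.9000) → max |·| = 1.2000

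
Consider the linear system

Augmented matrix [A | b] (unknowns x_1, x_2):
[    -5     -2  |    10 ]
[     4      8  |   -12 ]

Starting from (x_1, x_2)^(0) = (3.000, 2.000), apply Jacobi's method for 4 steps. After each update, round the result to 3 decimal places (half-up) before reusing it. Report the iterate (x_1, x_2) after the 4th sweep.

(-1.560, -0.520)

Iteration 1:
  x_1 = (10 - (-2)·2.000) / (-5) = -2.800
  x_2 = (-12 - (4)·3.000) / (8) = -3.000
Iteration 2:
  x_1 = (10 - (-2)·-3.000) / (-5) = -0.800
  x_2 = (-12 - (4)·-2.800) / (8) = -0.100
Iteration 3:
  x_1 = (10 - (-2)·-0.100) / (-5) = -1.960
  x_2 = (-12 - (4)·-0.800) / (8) = -1.100
Iteration 4:
  x_1 = (10 - (-2)·-1.100) / (-5) = -1.560
  x_2 = (-12 - (4)·-1.960) / (8) = -0.520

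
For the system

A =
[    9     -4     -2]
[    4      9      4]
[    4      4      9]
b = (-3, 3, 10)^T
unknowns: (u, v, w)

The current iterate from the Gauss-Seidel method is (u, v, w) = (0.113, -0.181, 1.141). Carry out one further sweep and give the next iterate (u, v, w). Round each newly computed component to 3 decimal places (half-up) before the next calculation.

(-0.160, -0.103, 1.228)

One sweep:
  u = (-3 - (-4)·-0.181 - (-2)·1.141) / (9) = -0.160
  v = (3 - (4)·-0.160 - (4)·1.141) / (9) = -0.103
  w = (10 - (4)·-0.160 - (4)·-0.103) / (9) = 1.228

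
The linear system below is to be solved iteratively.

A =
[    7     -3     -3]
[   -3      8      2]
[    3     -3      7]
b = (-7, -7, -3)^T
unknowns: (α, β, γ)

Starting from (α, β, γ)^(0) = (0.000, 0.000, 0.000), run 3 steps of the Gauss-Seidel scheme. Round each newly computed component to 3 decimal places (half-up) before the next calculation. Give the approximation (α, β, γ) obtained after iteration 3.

(-1.718, -1.451, -0.314)

Iteration 1:
  α = (-7 - (-3)·0.000 - (-3)·0.000) / (7) = -1.000
  β = (-7 - (-3)·-1.000 - (2)·0.000) / (8) = -1.250
  γ = (-3 - (3)·-1.000 - (-3)·-1.250) / (7) = -0.536
Iteration 2:
  α = (-7 - (-3)·-1.250 - (-3)·-0.536) / (7) = -1.765
  β = (-7 - (-3)·-1.765 - (2)·-0.536) / (8) = -1.403
  γ = (-3 - (3)·-1.765 - (-3)·-1.403) / (7) = -0.273
Iteration 3:
  α = (-7 - (-3)·-1.403 - (-3)·-0.273) / (7) = -1.718
  β = (-7 - (-3)·-1.718 - (2)·-0.273) / (8) = -1.451
  γ = (-3 - (3)·-1.718 - (-3)·-1.451) / (7) = -0.314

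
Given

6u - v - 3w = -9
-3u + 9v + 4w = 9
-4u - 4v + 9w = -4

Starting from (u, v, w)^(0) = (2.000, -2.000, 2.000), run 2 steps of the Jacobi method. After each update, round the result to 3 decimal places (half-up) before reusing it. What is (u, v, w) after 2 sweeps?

(-1.592, 0.920, -0.469)

Iteration 1:
  u = (-9 - (-1)·-2.000 - (-3)·2.000) / (6) = -0.833
  v = (9 - (-3)·2.000 - (4)·2.000) / (9) = 0.778
  w = (-4 - (-4)·2.000 - (-4)·-2.000) / (9) = -0.444
Iteration 2:
  u = (-9 - (-1)·0.778 - (-3)·-0.444) / (6) = -1.592
  v = (9 - (-3)·-0.833 - (4)·-0.444) / (9) = 0.920
  w = (-4 - (-4)·-0.833 - (-4)·0.778) / (9) = -0.469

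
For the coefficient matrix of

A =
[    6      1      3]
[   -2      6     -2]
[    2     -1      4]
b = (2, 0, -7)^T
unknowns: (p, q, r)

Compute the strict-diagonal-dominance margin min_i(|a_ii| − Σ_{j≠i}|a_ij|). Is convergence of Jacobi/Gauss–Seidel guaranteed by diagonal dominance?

row 1: |6| − (1+3) = 2
row 2: |6| − (2+2) = 2
row 3: |4| − (2+1) = 1
minimum over rows = 1 → strictly diagonally dominant (convergence guaranteed)

1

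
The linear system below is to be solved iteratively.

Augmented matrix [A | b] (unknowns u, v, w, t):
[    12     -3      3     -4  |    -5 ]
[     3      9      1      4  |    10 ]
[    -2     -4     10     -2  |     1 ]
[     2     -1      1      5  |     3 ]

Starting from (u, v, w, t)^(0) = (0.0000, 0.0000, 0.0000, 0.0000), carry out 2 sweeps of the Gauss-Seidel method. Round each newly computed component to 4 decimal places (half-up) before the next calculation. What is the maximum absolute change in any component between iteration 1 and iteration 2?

Iteration 1:
  u = (-5 - (-3)·0.0000 - (3)·0.0000 - (-4)·0.0000) / (12) = -0.4167
  v = (10 - (3)·-0.4167 - (1)·0.0000 - (4)·0.0000) / (9) = 1.2500
  w = (1 - (-2)·-0.4167 - (-4)·1.2500 - (-2)·0.0000) / (10) = 0.5167
  t = (3 - (2)·-0.4167 - (-1)·1.2500 - (1)·0.5167) / (5) = 0.9133
Iteration 2:
  u = (-5 - (-3)·1.2500 - (3)·0.5167 - (-4)·0.9133) / (12) = 0.0711
  v = (10 - (3)·0.0711 - (1)·0.5167 - (4)·0.9133) / (9) = 0.6241
  w = (1 - (-2)·0.0711 - (-4)·0.6241 - (-2)·0.9133) / (10) = 0.5465
  t = (3 - (2)·0.0711 - (-1)·0.6241 - (1)·0.5465) / (5) = 0.5871
Change: (0.4878, -0.6259, 0.0298, -0.3262) → max |·| = 0.6259

0.6259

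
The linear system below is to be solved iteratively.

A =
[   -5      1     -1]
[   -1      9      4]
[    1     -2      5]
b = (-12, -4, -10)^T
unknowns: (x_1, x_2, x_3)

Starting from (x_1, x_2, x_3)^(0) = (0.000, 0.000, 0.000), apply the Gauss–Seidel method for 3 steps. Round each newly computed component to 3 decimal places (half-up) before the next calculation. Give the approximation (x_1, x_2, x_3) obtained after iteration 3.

(3.036, 0.858, -2.264)

Iteration 1:
  x_1 = (-12 - (1)·0.000 - (-1)·0.000) / (-5) = 2.400
  x_2 = (-4 - (-1)·2.400 - (4)·0.000) / (9) = -0.178
  x_3 = (-10 - (1)·2.400 - (-2)·-0.178) / (5) = -2.551
Iteration 2:
  x_1 = (-12 - (1)·-0.178 - (-1)·-2.551) / (-5) = 2.875
  x_2 = (-4 - (-1)·2.875 - (4)·-2.551) / (9) = 1.009
  x_3 = (-10 - (1)·2.875 - (-2)·1.009) / (5) = -2.171
Iteration 3:
  x_1 = (-12 - (1)·1.009 - (-1)·-2.171) / (-5) = 3.036
  x_2 = (-4 - (-1)·3.036 - (4)·-2.171) / (9) = 0.858
  x_3 = (-10 - (1)·3.036 - (-2)·0.858) / (5) = -2.264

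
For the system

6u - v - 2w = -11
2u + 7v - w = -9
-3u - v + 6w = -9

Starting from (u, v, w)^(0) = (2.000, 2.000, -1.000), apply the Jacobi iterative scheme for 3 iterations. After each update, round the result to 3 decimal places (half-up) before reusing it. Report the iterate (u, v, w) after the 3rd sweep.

(-2.881, -1.044, -2.742)

Iteration 1:
  u = (-11 - (-1)·2.000 - (-2)·-1.000) / (6) = -1.833
  v = (-9 - (2)·2.000 - (-1)·-1.000) / (7) = -2.000
  w = (-9 - (-3)·2.000 - (-1)·2.000) / (6) = -0.167
Iteration 2:
  u = (-11 - (-1)·-2.000 - (-2)·-0.167) / (6) = -2.222
  v = (-9 - (2)·-1.833 - (-1)·-0.167) / (7) = -0.786
  w = (-9 - (-3)·-1.833 - (-1)·-2.000) / (6) = -2.750
Iteration 3:
  u = (-11 - (-1)·-0.786 - (-2)·-2.750) / (6) = -2.881
  v = (-9 - (2)·-2.222 - (-1)·-2.750) / (7) = -1.044
  w = (-9 - (-3)·-2.222 - (-1)·-0.786) / (6) = -2.742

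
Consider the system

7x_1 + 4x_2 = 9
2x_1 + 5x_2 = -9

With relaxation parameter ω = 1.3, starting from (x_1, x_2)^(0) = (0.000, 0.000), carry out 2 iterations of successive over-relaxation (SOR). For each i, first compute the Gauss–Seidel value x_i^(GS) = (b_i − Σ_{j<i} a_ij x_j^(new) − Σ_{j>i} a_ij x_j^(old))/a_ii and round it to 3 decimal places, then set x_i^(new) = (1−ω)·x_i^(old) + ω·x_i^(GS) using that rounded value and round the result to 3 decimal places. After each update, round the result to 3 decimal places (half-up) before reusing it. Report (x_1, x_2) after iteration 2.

Iteration 1:
  x_1: GS value = (9 - (4)·0.000) / (7) = 1.286;  x_1 ← (1−ω)·0.000 + ω·1.286 = 1.672
  x_2: GS value = (-9 - (2)·1.672) / (5) = -2.469;  x_2 ← (1−ω)·0.000 + ω·-2.469 = -3.210
Iteration 2:
  x_1: GS value = (9 - (4)·-3.210) / (7) = 3.120;  x_1 ← (1−ω)·1.672 + ω·3.120 = 3.554
  x_2: GS value = (-9 - (2)·3.554) / (5) = -3.222;  x_2 ← (1−ω)·-3.210 + ω·-3.222 = -3.226

(3.554, -3.226)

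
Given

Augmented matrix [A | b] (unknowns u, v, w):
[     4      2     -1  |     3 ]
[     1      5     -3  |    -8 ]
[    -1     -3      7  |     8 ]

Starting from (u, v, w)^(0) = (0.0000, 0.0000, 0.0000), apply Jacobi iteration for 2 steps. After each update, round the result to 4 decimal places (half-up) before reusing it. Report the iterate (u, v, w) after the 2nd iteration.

(1.8357, -1.0643, 0.5643)

Iteration 1:
  u = (3 - (2)·0.0000 - (-1)·0.0000) / (4) = 0.7500
  v = (-8 - (1)·0.0000 - (-3)·0.0000) / (5) = -1.6000
  w = (8 - (-1)·0.0000 - (-3)·0.0000) / (7) = 1.1429
Iteration 2:
  u = (3 - (2)·-1.6000 - (-1)·1.1429) / (4) = 1.8357
  v = (-8 - (1)·0.7500 - (-3)·1.1429) / (5) = -1.0643
  w = (8 - (-1)·0.7500 - (-3)·-1.6000) / (7) = 0.5643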